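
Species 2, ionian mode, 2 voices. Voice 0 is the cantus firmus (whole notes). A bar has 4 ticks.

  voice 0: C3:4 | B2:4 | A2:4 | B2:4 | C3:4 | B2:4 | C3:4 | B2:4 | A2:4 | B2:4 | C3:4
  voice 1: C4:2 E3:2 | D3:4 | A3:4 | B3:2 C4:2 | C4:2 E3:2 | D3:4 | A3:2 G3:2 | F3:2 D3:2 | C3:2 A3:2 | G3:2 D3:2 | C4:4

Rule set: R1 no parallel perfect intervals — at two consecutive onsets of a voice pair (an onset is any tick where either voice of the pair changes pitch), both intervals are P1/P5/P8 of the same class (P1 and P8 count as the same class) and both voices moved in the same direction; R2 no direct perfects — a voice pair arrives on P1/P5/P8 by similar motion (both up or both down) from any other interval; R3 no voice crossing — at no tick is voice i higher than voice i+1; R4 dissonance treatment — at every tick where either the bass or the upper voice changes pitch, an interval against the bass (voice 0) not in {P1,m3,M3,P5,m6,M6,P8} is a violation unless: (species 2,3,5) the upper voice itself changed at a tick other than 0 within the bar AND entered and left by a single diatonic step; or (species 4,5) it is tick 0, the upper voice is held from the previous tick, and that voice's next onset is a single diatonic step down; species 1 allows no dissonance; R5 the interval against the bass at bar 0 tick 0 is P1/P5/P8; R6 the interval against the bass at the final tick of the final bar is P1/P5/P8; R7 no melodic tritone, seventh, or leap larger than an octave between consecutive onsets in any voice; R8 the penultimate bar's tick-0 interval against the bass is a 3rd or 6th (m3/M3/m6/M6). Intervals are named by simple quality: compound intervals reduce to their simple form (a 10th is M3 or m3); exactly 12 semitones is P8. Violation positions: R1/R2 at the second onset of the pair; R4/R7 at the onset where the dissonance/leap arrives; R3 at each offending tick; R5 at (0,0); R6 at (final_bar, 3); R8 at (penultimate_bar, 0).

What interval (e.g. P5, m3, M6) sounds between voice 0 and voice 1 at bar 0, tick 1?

voice 0=C3 voice 1=C4 -> P8

P8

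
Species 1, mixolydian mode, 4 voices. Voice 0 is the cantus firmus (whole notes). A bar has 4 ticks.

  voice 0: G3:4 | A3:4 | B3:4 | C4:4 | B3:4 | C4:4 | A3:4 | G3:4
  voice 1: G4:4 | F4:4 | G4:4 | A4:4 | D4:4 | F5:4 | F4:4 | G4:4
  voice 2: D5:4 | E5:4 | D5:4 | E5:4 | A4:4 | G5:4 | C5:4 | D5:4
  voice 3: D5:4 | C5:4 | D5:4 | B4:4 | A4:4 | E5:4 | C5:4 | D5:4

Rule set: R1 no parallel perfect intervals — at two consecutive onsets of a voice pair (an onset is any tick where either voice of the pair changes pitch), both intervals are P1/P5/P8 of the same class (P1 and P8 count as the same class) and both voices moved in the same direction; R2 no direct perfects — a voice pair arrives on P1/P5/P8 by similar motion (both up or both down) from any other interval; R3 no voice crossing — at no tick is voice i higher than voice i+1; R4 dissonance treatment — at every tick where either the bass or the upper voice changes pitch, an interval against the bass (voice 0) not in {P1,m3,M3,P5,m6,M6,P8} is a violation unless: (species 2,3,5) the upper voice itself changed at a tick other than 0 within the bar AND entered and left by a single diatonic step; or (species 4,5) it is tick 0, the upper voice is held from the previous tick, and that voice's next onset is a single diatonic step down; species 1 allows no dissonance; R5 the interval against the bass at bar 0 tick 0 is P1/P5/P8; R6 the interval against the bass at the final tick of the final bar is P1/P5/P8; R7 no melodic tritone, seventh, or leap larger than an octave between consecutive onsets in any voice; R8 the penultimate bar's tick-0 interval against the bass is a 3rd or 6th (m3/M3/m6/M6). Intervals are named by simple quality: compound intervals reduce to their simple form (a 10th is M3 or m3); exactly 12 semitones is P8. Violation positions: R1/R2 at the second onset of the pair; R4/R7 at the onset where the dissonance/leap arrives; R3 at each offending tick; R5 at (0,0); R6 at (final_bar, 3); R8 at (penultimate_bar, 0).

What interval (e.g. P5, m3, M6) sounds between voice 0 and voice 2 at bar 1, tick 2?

P5

voice 0=A3 voice 2=E5 -> P5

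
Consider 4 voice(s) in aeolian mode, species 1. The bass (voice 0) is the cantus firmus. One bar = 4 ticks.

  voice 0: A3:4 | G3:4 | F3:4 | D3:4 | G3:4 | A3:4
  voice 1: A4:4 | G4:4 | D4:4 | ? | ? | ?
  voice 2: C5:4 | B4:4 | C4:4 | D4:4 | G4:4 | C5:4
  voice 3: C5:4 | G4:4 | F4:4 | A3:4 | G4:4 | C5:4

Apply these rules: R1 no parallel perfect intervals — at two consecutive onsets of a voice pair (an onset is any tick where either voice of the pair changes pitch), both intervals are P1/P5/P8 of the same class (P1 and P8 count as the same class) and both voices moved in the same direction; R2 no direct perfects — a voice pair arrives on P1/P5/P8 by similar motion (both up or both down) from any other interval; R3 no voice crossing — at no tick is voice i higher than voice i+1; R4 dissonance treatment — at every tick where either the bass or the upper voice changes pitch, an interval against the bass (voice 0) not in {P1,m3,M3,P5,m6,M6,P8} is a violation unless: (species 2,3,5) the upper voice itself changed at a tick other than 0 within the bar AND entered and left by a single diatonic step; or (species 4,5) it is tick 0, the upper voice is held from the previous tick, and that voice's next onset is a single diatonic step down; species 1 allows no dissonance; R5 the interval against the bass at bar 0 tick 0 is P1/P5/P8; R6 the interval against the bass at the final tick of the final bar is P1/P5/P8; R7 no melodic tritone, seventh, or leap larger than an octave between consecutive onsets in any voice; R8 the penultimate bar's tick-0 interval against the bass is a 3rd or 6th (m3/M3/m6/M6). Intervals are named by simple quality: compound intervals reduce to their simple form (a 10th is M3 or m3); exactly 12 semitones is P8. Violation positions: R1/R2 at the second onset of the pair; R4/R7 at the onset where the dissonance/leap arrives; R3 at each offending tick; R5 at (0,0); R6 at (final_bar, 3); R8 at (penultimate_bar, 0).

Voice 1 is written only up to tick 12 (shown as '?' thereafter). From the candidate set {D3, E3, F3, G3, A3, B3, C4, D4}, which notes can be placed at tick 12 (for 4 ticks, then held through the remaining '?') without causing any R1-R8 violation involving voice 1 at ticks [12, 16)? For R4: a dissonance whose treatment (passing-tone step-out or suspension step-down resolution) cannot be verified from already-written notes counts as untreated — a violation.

D3: violates R2
E3: violates R4,R7
F3: legal
G3: violates R4
A3: violates R2
B3: legal
C4: violates R4
D4: legal

{B3, D4, F3}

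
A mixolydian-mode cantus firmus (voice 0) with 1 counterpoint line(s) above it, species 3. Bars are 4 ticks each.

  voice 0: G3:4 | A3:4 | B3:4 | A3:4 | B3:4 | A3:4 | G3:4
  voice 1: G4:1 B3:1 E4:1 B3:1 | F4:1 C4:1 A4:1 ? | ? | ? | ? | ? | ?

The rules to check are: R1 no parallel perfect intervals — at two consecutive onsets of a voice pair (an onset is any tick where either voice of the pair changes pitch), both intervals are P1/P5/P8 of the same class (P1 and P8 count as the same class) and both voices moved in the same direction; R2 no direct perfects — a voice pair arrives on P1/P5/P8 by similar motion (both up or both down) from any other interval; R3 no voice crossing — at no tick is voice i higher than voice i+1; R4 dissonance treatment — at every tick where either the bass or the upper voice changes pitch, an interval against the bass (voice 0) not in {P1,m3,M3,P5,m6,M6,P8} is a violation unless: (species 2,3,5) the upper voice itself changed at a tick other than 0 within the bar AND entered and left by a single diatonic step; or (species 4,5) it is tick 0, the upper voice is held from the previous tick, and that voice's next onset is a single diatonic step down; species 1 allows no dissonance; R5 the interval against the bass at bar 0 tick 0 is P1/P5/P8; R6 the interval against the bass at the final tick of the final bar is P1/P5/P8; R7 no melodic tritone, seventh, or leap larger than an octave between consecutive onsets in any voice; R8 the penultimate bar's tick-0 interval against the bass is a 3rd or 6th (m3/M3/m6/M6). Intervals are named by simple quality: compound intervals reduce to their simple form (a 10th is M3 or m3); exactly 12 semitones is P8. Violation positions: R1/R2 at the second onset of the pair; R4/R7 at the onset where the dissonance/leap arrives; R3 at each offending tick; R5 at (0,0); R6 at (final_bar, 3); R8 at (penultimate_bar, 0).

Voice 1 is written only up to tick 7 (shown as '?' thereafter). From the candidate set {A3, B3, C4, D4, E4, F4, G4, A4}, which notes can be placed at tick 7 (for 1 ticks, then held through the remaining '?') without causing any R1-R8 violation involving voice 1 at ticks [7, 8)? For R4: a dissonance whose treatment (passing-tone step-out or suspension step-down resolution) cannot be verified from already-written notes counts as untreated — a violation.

{A3, A4, C4, E4, F4}

A3: legal
B3: violates R4,R7
C4: legal
D4: violates R4
E4: legal
F4: legal
G4: violates R4
A4: legal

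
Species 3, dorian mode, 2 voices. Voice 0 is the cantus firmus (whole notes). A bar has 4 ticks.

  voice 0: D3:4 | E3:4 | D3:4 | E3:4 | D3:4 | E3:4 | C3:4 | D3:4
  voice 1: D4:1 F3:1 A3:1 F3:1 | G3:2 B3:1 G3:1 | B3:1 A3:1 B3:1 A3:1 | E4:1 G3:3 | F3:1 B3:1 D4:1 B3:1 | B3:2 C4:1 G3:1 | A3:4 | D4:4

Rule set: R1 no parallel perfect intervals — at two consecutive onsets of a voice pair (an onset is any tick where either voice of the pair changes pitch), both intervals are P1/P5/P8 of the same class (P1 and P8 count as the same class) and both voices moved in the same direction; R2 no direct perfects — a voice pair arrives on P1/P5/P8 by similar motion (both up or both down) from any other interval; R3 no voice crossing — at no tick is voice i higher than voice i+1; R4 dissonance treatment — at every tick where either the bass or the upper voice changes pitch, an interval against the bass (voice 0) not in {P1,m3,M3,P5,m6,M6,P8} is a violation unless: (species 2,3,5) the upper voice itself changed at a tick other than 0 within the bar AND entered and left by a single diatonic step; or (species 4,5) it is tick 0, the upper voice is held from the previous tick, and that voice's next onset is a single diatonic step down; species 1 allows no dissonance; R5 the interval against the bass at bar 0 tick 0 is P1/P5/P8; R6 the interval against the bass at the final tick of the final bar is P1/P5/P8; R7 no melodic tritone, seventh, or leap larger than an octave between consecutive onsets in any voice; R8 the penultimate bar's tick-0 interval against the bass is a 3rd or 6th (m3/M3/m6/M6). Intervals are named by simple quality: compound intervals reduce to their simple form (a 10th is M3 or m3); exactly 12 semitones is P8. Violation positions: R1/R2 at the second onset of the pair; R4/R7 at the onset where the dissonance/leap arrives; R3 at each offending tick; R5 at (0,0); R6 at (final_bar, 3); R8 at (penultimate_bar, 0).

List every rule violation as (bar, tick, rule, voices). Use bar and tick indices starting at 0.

bar 0: v0=D3 v1=D4 downbeat P8
bar 1: v0=E3 v1=G3 downbeat m3
bar 2: v0=D3 v1=B3 downbeat M6
bar 3: v0=E3 v1=E4 downbeat P8
bar 4: v0=D3 v1=F3 downbeat m3
bar 5: v0=E3 v1=B3 downbeat P5
bar 6: v0=C3 v1=A3 downbeat M6
bar 7: v0=D3 v1=D4 downbeat P8
  -> R2 @ bar 3 tick 0 v(0, 1): D3/A3 P5 -> E3/E4 P8 similar
  -> R7 @ bar 4 tick 1 v(1,): F3->B3 leap 6st
  -> R2 @ bar 7 tick 0 v(0, 1): C3/A3 M6 -> D3/D4 P8 similar

(3, 0, R2, (0, 1))
(4, 1, R7, (1,))
(7, 0, R2, (0, 1))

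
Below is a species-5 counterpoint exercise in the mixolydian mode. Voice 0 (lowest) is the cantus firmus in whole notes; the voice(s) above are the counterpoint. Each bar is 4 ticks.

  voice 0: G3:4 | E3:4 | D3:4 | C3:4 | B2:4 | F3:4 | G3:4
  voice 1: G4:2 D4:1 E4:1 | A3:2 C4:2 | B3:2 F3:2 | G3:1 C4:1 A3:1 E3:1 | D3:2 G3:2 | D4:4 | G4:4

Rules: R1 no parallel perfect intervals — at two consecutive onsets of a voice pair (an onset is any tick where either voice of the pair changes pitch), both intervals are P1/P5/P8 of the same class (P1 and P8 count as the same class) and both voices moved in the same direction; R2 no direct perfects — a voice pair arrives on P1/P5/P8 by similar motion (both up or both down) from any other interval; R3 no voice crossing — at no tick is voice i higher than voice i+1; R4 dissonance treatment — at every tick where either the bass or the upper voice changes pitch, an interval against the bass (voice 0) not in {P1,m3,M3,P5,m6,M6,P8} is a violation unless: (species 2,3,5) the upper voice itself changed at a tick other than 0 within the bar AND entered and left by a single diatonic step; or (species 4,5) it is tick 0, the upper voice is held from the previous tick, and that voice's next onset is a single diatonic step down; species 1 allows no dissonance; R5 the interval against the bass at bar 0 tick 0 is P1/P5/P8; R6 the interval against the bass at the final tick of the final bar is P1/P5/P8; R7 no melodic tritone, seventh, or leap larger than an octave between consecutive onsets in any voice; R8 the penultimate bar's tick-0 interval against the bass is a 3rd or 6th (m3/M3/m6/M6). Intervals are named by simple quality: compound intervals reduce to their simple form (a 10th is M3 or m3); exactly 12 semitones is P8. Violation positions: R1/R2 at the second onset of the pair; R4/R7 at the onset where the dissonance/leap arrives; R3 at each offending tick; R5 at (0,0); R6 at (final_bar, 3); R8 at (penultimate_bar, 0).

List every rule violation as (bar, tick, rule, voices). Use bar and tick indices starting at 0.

(1, 0, R4, (0, 1))
(2, 2, R7, (1,))
(5, 0, R7, (0,))
(6, 0, R2, (0, 1))

bar 0: v0=G3 v1=G4 downbeat P8
bar 1: v0=E3 v1=A3 downbeat P4
bar 2: v0=D3 v1=B3 downbeat M6
bar 3: v0=C3 v1=G3 downbeat P5
bar 4: v0=B2 v1=D3 downbeat m3
bar 5: v0=F3 v1=D4 downbeat M6
bar 6: v0=G3 v1=G4 downbeat P8
  -> R4 @ bar 1 tick 0 v(0, 1): E3/A3 P4 untreated
  -> R7 @ bar 2 tick 2 v(1,): B3->F3 leap 6st
  -> R7 @ bar 5 tick 0 v(0,): B2->F3 leap 6st
  -> R2 @ bar 6 tick 0 v(0, 1): F3/D4 M6 -> G3/G4 P8 similar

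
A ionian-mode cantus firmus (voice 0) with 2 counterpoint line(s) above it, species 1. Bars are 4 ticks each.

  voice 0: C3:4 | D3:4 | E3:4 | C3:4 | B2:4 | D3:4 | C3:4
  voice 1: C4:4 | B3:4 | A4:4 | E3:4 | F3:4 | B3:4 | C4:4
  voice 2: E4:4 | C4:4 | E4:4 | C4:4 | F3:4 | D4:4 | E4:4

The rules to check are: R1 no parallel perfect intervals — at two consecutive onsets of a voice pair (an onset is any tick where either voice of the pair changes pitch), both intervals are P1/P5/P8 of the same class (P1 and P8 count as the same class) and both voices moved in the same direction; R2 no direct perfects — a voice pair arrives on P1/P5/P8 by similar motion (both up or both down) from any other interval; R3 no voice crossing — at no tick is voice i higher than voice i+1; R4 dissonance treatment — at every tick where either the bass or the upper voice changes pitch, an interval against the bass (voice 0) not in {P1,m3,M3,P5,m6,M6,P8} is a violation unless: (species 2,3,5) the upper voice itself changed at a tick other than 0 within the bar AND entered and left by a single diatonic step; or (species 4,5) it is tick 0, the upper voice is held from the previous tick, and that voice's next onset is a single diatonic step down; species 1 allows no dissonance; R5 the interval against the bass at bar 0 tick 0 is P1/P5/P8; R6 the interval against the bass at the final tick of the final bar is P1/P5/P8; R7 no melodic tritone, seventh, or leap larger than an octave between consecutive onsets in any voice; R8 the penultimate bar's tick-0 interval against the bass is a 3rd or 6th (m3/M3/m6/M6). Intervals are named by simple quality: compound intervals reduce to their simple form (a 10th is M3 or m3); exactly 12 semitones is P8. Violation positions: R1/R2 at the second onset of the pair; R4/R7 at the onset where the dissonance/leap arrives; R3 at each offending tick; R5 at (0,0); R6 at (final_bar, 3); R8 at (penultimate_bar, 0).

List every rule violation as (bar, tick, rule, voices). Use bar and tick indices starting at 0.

bar 0: v0=C3 v1=C4 v2=E4 downbeat M3
bar 1: v0=D3 v1=B3 v2=C4 downbeat m7
bar 2: v0=E3 v1=A4 v2=E4 downbeat P8
bar 3: v0=C3 v1=E3 v2=C4 downbeat P8
bar 4: v0=B2 v1=F3 v2=F3 downbeat TT
bar 5: v0=D3 v1=B3 v2=D4 downbeat P8
bar 6: v0=C3 v1=C4 v2=E4 downbeat M3
  -> R5 @ bar 0 tick 0 v(0, 2): opens on M3
  -> R4 @ bar 1 tick 0 v(0, 2): D3/C4 m7 untreated
  -> R2 @ bar 2 tick 0 v(0, 2): D3/C4 m7 -> E3/E4 P8 similar
  -> R3 @ bar 2 tick 0 v(1, 2): A4 above E4
  -> R4 @ bar 2 tick 0 v(0, 1): E3/A4 P4 untreated
  -> R7 @ bar 2 tick 0 v(1,): B3->A4 leap 10st
  -> R3 @ bar 2 tick 1 v(1, 2): A4 above E4
  -> R3 @ bar 2 tick 2 v(1, 2): A4 above E4
  -> R3 @ bar 2 tick 3 v(1, 2): A4 above E4
  -> R1 @ bar 3 tick 0 v(0, 2): E3/E4 P8 -> C3/C4 P8 similar
  -> R7 @ bar 3 tick 0 v(1,): A4->E3 leap 17st
  -> R4 @ bar 4 tick 0 v(0, 1): B2/F3 TT untreated
  -> R4 @ bar 4 tick 0 v(0, 2): B2/F3 TT untreated
  -> R2 @ bar 5 tick 0 v(0, 2): B2/F3 TT -> D3/D4 P8 similar
  -> R7 @ bar 5 tick 0 v(1,): F3->B3 leap 6st
  -> R8 @ bar 5 tick 0 v(0, 2): penult P8 not 3rd/6th
  -> R6 @ bar 6 tick 3 v(0, 2): closes on M3

(0, 0, R5, (0, 2))
(1, 0, R4, (0, 2))
(2, 0, R2, (0, 2))
(2, 0, R3, (1, 2))
(2, 0, R4, (0, 1))
(2, 0, R7, (1,))
(2, 1, R3, (1, 2))
(2, 2, R3, (1, 2))
(2, 3, R3, (1, 2))
(3, 0, R1, (0, 2))
(3, 0, R7, (1,))
(4, 0, R4, (0, 1))
(4, 0, R4, (0, 2))
(5, 0, R2, (0, 2))
(5, 0, R7, (1,))
(5, 0, R8, (0, 2))
(6, 3, R6, (0, 2))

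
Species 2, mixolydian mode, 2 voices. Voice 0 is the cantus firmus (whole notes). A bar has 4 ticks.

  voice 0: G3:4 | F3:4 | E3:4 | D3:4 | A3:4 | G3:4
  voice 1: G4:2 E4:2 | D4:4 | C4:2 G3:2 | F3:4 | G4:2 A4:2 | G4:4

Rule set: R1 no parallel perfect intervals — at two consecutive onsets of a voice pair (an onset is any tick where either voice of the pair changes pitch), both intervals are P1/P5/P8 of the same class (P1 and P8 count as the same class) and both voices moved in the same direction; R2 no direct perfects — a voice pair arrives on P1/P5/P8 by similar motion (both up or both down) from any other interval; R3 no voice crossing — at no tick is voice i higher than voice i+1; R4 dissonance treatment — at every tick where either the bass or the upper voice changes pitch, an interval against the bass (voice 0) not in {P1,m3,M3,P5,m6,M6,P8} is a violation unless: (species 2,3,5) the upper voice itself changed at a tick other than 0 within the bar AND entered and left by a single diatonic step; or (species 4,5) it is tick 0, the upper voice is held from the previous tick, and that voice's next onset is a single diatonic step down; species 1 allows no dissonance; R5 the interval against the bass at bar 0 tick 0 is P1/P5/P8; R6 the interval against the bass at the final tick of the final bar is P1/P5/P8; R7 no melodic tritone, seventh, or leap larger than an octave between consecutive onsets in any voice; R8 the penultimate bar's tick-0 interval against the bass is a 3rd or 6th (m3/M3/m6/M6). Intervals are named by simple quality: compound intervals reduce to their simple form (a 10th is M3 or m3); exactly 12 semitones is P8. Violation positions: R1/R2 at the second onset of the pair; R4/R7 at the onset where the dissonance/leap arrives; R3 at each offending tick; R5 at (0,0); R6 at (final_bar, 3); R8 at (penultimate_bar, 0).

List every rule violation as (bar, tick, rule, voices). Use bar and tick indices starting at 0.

(4, 0, R4, (0, 1))
(4, 0, R7, (1,))
(4, 0, R8, (0, 1))
(5, 0, R1, (0, 1))

bar 0: v0=G3 v1=G4 downbeat P8
bar 1: v0=F3 v1=D4 downbeat M6
bar 2: v0=E3 v1=C4 downbeat m6
bar 3: v0=D3 v1=F3 downbeat m3
bar 4: v0=A3 v1=G4 downbeat m7
bar 5: v0=G3 v1=G4 downbeat P8
  -> R4 @ bar 4 tick 0 v(0, 1): A3/G4 m7 untreated
  -> R7 @ bar 4 tick 0 v(1,): F3->G4 leap 14st
  -> R8 @ bar 4 tick 0 v(0, 1): penult m7 not 3rd/6th
  -> R1 @ bar 5 tick 0 v(0, 1): A3/A4 P8 -> G3/G4 P8 similar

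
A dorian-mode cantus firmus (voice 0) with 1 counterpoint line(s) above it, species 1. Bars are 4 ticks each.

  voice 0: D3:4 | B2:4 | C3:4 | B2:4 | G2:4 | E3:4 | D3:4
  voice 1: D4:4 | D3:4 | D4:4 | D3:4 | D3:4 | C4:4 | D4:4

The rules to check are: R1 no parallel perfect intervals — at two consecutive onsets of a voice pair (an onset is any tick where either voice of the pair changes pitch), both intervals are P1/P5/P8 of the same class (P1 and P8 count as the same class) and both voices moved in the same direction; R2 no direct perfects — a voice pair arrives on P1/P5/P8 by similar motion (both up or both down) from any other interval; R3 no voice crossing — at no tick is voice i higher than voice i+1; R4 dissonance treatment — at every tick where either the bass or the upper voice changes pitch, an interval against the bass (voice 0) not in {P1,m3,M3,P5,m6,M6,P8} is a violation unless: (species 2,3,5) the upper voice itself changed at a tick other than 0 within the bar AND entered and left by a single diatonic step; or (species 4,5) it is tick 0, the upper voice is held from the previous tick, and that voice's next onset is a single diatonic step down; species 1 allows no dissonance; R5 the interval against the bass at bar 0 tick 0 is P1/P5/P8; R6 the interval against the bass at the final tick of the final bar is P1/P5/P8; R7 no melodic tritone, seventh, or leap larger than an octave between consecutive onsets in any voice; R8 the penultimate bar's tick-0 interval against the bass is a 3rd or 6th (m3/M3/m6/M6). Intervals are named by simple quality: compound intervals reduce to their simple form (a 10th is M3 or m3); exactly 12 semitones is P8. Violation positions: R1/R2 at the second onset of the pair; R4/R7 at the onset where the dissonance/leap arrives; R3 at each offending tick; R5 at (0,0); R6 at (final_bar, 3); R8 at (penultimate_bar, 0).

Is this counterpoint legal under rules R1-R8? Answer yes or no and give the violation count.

No (2 violations)

bar 0: v0=D3 v1=D4 (P8)
bar 1: v0=B2 v1=D3 (m3)
bar 2: v0=C3 v1=D4 (M2)
bar 3: v0=B2 v1=D3 (m3)
bar 4: v0=G2 v1=D3 (P5)
bar 5: v0=E3 v1=C4 (m6)
bar 6: v0=D3 v1=D4 (P8)
  R4 @ bar2.0: C3/D4 M2 untreated
  R7 @ bar5.0: D3->C4 leap 10st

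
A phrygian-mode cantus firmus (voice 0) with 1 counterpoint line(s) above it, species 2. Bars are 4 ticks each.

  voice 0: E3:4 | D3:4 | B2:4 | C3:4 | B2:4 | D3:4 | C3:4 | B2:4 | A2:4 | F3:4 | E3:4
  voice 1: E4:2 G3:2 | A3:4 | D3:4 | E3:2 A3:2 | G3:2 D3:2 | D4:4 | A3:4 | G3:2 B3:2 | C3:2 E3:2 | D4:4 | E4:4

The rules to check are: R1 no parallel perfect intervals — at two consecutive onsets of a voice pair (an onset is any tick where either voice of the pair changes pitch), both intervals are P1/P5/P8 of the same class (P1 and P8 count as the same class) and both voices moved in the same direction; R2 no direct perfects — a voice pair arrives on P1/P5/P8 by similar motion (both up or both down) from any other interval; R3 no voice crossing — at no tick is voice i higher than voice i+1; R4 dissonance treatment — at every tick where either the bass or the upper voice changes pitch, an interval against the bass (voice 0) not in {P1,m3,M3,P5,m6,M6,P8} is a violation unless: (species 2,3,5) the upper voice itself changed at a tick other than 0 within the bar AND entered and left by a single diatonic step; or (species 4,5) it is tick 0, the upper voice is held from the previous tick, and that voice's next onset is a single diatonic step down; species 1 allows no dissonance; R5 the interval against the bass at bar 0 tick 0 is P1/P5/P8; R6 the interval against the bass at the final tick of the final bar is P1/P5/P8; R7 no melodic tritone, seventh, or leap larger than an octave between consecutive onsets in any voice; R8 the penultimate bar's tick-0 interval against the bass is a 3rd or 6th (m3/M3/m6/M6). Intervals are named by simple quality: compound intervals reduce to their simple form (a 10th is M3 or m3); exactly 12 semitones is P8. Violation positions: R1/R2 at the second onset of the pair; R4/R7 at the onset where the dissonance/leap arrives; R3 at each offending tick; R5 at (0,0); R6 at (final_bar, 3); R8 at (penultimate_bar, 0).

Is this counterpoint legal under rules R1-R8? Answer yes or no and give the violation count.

bar 0: v0=E3 v1=E4 (P8)
bar 1: v0=D3 v1=A3 (P5)
bar 2: v0=B2 v1=D3 (m3)
bar 3: v0=C3 v1=E3 (M3)
bar 4: v0=B2 v1=G3 (m6)
bar 5: v0=D3 v1=D4 (P8)
bar 6: v0=C3 v1=A3 (M6)
bar 7: v0=B2 v1=G3 (m6)
bar 8: v0=A2 v1=C3 (m3)
bar 9: v0=F3 v1=D4 (M6)
bar 10: v0=E3 v1=E4 (P8)
  R2 @ bar5.0: B2/D3 m3 -> D3/D4 P8 similar
  R7 @ bar8.0: B3->C3 leap 11st
  R7 @ bar9.0: E3->D4 leap 10st

No (3 violations)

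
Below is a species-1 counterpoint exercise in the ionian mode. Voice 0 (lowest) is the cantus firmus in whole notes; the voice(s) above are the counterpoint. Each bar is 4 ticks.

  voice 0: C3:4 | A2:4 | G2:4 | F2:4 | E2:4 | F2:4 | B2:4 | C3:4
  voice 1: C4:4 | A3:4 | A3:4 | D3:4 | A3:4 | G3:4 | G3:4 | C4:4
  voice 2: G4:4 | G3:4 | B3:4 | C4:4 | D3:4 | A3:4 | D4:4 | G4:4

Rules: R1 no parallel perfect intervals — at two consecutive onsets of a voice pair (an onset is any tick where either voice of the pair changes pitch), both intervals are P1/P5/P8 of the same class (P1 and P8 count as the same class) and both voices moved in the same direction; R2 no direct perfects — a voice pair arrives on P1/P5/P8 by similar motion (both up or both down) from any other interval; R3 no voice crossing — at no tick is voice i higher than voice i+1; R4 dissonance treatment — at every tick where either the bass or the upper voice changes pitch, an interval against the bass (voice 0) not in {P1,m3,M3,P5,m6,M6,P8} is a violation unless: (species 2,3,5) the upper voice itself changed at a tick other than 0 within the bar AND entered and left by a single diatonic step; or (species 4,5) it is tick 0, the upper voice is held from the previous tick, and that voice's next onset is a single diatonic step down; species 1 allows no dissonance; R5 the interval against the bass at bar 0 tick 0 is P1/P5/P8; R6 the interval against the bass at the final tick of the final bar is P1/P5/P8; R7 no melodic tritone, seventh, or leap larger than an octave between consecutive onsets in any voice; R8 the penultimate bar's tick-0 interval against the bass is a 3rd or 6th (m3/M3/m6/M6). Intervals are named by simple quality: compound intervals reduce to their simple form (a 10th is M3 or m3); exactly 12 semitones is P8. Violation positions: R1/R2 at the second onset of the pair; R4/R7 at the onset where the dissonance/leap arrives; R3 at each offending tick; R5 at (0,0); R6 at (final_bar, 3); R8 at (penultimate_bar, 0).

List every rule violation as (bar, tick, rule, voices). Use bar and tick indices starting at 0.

bar 0: v0=C3 v1=C4 v2=G4 downbeat P5
bar 1: v0=A2 v1=A3 v2=G3 downbeat m7
bar 2: v0=G2 v1=A3 v2=B3 downbeat M3
bar 3: v0=F2 v1=D3 v2=C4 downbeat P5
bar 4: v0=E2 v1=A3 v2=D3 downbeat m7
bar 5: v0=F2 v1=G3 v2=A3 downbeat M3
bar 6: v0=B2 v1=G3 v2=D4 downbeat m3
bar 7: v0=C3 v1=C4 v2=G4 downbeat P5
  -> R1 @ bar 1 tick 0 v(0, 1): C3/C4 P8 -> A2/A3 P8 similar
  -> R3 @ bar 1 tick 0 v(1, 2): A3 above G3
  -> R4 @ bar 1 tick 0 v(0, 2): A2/G3 m7 untreated
  -> R3 @ bar 1 tick 1 v(1, 2): A3 above G3
  -> R3 @ bar 1 tick 2 v(1, 2): A3 above G3
  -> R3 @ bar 1 tick 3 v(1, 2): A3 above G3
  -> R4 @ bar 2 tick 0 v(0, 1): G2/A3 M2 untreated
  -> R3 @ bar 4 tick 0 v(1, 2): A3 above D3
  -> R4 @ bar 4 tick 0 v(0, 1): E2/A3 P4 untreated
  -> R4 @ bar 4 tick 0 v(0, 2): E2/D3 m7 untreated
  -> R7 @ bar 4 tick 0 v(2,): C4->D3 leap 10st
  -> R3 @ bar 4 tick 1 v(1, 2): A3 above D3
  -> R3 @ bar 4 tick 2 v(1, 2): A3 above D3
  -> R3 @ bar 4 tick 3 v(1, 2): A3 above D3
  -> R4 @ bar 5 tick 0 v(0, 1): F2/G3 M2 untreated
  -> R7 @ bar 6 tick 0 v(0,): F2->B2 leap 6st
  -> R1 @ bar 7 tick 0 v(1, 2): G3/D4 P5 -> C4/G4 P5 similar
  -> R2 @ bar 7 tick 0 v(0, 1): B2/G3 m6 -> C3/C4 P8 similar
  -> R2 @ bar 7 tick 0 v(0, 2): B2/D4 m3 -> C3/G4 P5 similar

(1, 0, R1, (0, 1))
(1, 0, R3, (1, 2))
(1, 0, R4, (0, 2))
(1, 1, R3, (1, 2))
(1, 2, R3, (1, 2))
(1, 3, R3, (1, 2))
(2, 0, R4, (0, 1))
(4, 0, R3, (1, 2))
(4, 0, R4, (0, 1))
(4, 0, R4, (0, 2))
(4, 0, R7, (2,))
(4, 1, R3, (1, 2))
(4, 2, R3, (1, 2))
(4, 3, R3, (1, 2))
(5, 0, R4, (0, 1))
(6, 0, R7, (0,))
(7, 0, R1, (1, 2))
(7, 0, R2, (0, 1))
(7, 0, R2, (0, 2))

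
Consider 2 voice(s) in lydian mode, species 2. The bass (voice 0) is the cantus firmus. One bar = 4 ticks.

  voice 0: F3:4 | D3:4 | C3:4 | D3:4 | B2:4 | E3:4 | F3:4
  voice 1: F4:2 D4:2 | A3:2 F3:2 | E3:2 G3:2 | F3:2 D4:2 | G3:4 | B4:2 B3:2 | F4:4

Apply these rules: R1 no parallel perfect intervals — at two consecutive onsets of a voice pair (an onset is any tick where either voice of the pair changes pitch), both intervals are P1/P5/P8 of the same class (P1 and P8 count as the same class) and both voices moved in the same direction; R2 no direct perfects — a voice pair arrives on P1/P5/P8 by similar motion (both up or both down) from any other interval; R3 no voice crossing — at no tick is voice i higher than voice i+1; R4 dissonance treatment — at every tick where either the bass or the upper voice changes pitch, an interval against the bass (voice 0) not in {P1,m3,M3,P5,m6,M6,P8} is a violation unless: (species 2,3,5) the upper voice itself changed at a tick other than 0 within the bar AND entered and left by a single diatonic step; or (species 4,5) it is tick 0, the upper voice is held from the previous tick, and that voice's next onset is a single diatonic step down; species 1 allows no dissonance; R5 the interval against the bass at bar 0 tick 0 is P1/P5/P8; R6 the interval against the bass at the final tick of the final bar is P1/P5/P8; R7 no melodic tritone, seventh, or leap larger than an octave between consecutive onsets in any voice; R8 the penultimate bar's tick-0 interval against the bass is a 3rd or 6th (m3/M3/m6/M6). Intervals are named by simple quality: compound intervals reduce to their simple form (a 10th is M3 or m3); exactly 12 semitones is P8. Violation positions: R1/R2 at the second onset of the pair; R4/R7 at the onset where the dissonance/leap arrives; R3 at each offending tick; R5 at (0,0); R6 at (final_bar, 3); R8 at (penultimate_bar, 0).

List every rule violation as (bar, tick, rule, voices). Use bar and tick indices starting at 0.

(1, 0, R2, (0, 1))
(5, 0, R2, (0, 1))
(5, 0, R7, (1,))
(5, 0, R8, (0, 1))
(6, 0, R2, (0, 1))
(6, 0, R7, (1,))

bar 0: v0=F3 v1=F4 downbeat P8
bar 1: v0=D3 v1=A3 downbeat P5
bar 2: v0=C3 v1=E3 downbeat M3
bar 3: v0=D3 v1=F3 downbeat m3
bar 4: v0=B2 v1=G3 downbeat m6
bar 5: v0=E3 v1=B4 downbeat P5
bar 6: v0=F3 v1=F4 downbeat P8
  -> R2 @ bar 1 tick 0 v(0, 1): F3/D4 M6 -> D3/A3 P5 similar
  -> R2 @ bar 5 tick 0 v(0, 1): B2/G3 m6 -> E3/B4 P5 similar
  -> R7 @ bar 5 tick 0 v(1,): G3->B4 leap 16st
  -> R8 @ bar 5 tick 0 v(0, 1): penult P5 not 3rd/6th
  -> R2 @ bar 6 tick 0 v(0, 1): E3/B3 P5 -> F3/F4 P8 similar
  -> R7 @ bar 6 tick 0 v(1,): B3->F4 leap 6st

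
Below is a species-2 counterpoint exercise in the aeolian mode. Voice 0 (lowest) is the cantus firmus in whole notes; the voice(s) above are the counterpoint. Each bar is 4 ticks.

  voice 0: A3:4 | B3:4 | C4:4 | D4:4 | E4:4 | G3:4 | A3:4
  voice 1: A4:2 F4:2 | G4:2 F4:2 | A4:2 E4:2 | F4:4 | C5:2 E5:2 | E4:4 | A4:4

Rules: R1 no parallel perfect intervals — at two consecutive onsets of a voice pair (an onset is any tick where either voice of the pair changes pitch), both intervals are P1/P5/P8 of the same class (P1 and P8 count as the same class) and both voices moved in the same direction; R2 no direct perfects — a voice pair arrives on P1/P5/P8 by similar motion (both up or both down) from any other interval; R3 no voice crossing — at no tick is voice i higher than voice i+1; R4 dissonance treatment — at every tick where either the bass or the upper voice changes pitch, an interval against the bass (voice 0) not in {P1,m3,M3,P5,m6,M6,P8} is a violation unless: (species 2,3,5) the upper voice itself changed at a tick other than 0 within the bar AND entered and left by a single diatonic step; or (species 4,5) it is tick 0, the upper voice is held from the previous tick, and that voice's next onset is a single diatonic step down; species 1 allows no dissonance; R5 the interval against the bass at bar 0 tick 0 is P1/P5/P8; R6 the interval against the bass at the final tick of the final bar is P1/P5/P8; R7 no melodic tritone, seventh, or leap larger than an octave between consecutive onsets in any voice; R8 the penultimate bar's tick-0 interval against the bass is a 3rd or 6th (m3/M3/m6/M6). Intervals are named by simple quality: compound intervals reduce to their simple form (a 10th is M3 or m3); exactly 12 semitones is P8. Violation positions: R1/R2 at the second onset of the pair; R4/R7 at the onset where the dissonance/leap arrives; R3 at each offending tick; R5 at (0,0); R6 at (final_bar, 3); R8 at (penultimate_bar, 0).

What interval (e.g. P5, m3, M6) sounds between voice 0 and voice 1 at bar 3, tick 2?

voice 0=D4 voice 1=F4 -> m3

m3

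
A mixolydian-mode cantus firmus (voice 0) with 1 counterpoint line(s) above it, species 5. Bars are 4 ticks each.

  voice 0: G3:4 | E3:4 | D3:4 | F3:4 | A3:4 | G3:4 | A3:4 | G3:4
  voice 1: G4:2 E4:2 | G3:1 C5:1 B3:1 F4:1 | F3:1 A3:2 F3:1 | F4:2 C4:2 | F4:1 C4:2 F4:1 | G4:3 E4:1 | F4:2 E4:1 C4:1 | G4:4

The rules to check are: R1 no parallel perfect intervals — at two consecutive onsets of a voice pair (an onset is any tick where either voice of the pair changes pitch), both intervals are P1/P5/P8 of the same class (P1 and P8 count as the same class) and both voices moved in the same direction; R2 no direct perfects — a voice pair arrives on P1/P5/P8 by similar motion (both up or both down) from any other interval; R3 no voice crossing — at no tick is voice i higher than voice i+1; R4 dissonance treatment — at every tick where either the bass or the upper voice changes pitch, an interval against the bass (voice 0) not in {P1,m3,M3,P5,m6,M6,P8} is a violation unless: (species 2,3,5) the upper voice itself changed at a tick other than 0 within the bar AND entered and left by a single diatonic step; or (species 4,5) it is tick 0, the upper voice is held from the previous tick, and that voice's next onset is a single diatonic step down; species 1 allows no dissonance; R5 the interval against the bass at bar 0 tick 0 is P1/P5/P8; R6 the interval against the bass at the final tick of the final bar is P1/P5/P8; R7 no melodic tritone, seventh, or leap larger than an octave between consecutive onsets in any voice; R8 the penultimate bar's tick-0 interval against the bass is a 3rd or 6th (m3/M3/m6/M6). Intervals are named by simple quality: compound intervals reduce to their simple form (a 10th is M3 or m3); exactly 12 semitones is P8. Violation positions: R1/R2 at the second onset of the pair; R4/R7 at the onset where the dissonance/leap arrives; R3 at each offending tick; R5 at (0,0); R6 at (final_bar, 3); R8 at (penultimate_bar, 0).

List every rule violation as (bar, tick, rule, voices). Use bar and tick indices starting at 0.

bar 0: v0=G3 v1=G4 downbeat P8
bar 1: v0=E3 v1=G3 downbeat m3
bar 2: v0=D3 v1=F3 downbeat m3
bar 3: v0=F3 v1=F4 downbeat P8
bar 4: v0=A3 v1=F4 downbeat m6
bar 5: v0=G3 v1=G4 downbeat P8
bar 6: v0=A3 v1=F4 downbeat m6
bar 7: v0=G3 v1=G4 downbeat P8
  -> R7 @ bar 1 tick 1 v(1,): G3->C5 leap 17st
  -> R7 @ bar 1 tick 2 v(1,): C5->B3 leap 13st
  -> R4 @ bar 1 tick 3 v(0, 1): E3/F4 m2 untreated
  -> R7 @ bar 1 tick 3 v(1,): B3->F4 leap 6st
  -> R2 @ bar 3 tick 0 v(0, 1): D3/F3 m3 -> F3/F4 P8 similar

(1, 1, R7, (1,))
(1, 2, R7, (1,))
(1, 3, R4, (0, 1))
(1, 3, R7, (1,))
(3, 0, R2, (0, 1))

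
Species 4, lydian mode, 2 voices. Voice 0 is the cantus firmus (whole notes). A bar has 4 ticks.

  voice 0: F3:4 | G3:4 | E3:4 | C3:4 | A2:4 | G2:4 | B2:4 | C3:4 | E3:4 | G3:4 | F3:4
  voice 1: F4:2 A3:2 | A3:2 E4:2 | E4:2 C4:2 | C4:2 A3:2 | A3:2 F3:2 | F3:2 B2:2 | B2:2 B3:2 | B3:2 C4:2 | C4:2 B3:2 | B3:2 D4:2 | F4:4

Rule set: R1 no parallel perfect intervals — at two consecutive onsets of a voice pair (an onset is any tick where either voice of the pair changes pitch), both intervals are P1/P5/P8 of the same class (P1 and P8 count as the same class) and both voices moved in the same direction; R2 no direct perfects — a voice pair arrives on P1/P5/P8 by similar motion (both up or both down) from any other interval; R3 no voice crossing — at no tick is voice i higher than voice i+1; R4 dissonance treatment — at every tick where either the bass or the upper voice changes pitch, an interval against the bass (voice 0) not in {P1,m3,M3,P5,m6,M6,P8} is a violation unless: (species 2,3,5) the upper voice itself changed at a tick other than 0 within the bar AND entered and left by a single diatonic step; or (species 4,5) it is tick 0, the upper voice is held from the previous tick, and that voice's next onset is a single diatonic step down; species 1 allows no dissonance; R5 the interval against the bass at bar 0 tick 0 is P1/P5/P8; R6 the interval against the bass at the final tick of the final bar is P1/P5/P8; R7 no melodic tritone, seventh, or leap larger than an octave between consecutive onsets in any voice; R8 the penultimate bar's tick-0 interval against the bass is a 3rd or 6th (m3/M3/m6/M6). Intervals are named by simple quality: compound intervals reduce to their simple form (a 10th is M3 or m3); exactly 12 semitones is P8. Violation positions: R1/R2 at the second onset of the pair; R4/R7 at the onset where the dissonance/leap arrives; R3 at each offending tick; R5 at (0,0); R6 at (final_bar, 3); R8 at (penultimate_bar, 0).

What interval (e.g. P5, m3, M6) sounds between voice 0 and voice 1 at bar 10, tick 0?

voice 0=F3 voice 1=F4 -> P8

P8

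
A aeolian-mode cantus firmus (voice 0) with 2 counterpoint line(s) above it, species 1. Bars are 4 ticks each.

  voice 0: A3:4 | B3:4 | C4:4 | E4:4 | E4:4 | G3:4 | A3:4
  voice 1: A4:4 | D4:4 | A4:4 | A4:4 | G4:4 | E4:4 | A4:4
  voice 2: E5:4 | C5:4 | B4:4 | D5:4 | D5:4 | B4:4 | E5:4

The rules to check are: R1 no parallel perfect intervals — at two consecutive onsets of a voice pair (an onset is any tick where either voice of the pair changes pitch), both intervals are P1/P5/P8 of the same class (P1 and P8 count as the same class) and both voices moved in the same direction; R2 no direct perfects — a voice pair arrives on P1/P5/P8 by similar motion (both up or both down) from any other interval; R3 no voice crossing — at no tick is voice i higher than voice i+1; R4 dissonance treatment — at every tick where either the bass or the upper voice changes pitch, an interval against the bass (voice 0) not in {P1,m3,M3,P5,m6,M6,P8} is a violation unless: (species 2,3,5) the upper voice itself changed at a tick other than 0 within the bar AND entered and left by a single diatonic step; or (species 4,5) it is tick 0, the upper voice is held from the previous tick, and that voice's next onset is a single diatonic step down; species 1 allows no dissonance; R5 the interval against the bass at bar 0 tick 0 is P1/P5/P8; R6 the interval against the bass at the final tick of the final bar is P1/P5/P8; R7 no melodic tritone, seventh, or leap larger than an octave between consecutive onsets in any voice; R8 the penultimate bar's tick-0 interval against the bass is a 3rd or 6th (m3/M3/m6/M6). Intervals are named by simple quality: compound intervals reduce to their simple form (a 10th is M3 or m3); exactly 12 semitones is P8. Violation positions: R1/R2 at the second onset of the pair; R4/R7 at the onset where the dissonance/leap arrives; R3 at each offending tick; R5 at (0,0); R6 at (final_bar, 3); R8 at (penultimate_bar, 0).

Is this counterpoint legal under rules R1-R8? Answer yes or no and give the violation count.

No (8 violations)

bar 0: v0=A3 v1=A4 v2=E5 (P5)
bar 1: v0=B3 v1=D4 v2=C5 (m2)
bar 2: v0=C4 v1=A4 v2=B4 (M7)
bar 3: v0=E4 v1=A4 v2=D5 (m7)
bar 4: v0=E4 v1=G4 v2=D5 (m7)
bar 5: v0=G3 v1=E4 v2=B4 (M3)
bar 6: v0=A3 v1=A4 v2=E5 (P5)
  R4 @ bar1.0: B3/C5 m2 untreated
  R4 @ bar2.0: C4/B4 M7 untreated
  R4 @ bar3.0: E4/A4 P4 untreated
  R4 @ bar3.0: E4/D5 m7 untreated
  R1 @ bar5.0: G4/D5 P5 -> E4/B4 P5 similar
  R1 @ bar6.0: E4/B4 P5 -> A4/E5 P5 similar
  R2 @ bar6.0: G3/E4 M6 -> A3/A4 P8 similar
  R2 @ bar6.0: G3/B4 M3 -> A3/E5 P5 similar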